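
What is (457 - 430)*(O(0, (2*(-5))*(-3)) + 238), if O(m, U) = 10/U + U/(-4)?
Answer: 12465/2 ≈ 6232.5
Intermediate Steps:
O(m, U) = 10/U - U/4 (O(m, U) = 10/U + U*(-1/4) = 10/U - U/4)
(457 - 430)*(O(0, (2*(-5))*(-3)) + 238) = (457 - 430)*((10/(((2*(-5))*(-3))) - 2*(-5)*(-3)/4) + 238) = 27*((10/((-10*(-3))) - (-5)*(-3)/2) + 238) = 27*((10/30 - 1/4*30) + 238) = 27*((10*(1/30) - 15/2) + 238) = 27*((1/3 - 15/2) + 238) = 27*(-43/6 + 238) = 27*(1385/6) = 12465/2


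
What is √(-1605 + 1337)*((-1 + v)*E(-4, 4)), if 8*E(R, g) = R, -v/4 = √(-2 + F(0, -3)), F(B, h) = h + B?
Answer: -4*√335 + I*√67 ≈ -73.212 + 8.1853*I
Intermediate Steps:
F(B, h) = B + h
v = -4*I*√5 (v = -4*√(-2 + (0 - 3)) = -4*√(-2 - 3) = -4*I*√5 ≈ -8.9443*I)
E(R, g) = R/8
√(-1605 + 1337)*((-1 + v)*E(-4, 4)) = √(-1605 + 1337)*((-1 - 4*I*√5)*((⅛)*(-4))) = √(-268)*((-1 - 4*I*√5)*(-½)) = (2*I*√67)*(½ + 2*I*√5) = 2*I*√67*(½ + 2*I*√5)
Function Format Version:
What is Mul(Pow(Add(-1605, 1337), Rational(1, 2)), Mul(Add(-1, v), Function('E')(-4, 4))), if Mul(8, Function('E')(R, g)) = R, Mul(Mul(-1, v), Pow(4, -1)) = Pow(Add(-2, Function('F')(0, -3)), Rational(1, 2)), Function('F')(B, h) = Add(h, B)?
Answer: Add(Mul(-4, Pow(335, Rational(1, 2))), Mul(I, Pow(67, Rational(1, 2)))) ≈ Add(-73.212, Mul(8.1853, I))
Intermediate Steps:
Function('F')(B, h) = Add(B, h)
v = Mul(-4, I, Pow(5, Rational(1, 2))) (v = Mul(-4, Pow(Add(-2, Add(0, -3)), Rational(1, 2))) = Mul(-4, Pow(Add(-2, -3), Rational(1, 2))) = Mul(-4, Pow(-5, Rational(1, 2))) = Mul(-4, Mul(I, Pow(5, Rational(1, 2)))) = Mul(-4, I, Pow(5, Rational(1, 2))) ≈ Mul(-8.9443, I))
Function('E')(R, g) = Mul(Rational(1, 8), R)
Mul(Pow(Add(-1605, 1337), Rational(1, 2)), Mul(Add(-1, v), Function('E')(-4, 4))) = Mul(Pow(Add(-1605, 1337), Rational(1, 2)), Mul(Add(-1, Mul(-4, I, Pow(5, Rational(1, 2)))), Mul(Rational(1, 8), -4))) = Mul(Pow(-268, Rational(1, 2)), Mul(Add(-1, Mul(-4, I, Pow(5, Rational(1, 2)))), Rational(-1, 2))) = Mul(Mul(2, I, Pow(67, Rational(1, 2))), Add(Rational(1, 2), Mul(2, I, Pow(5, Rational(1, 2))))) = Mul(2, I, Pow(67, Rational(1, 2)), Add(Rational(1, 2), Mul(2, I, Pow(5, Rational(1, 2)))))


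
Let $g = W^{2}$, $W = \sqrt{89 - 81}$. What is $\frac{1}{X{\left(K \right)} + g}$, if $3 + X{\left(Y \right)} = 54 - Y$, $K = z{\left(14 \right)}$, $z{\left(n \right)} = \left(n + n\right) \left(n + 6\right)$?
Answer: $- \frac{1}{501} \approx -0.001996$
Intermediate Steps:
$W = 2 \sqrt{2}$ ($W = \sqrt{8} = 2 \sqrt{2} \approx 2.8284$)
$z{\left(n \right)} = 2 n \left(6 + n\right)$
$K = 560$ ($K = 2 \cdot 14 \left(6 + 14\right) = 2 \cdot 14 \cdot 20 = 560$)
$g = 8$ ($g = \left(2 \sqrt{2}\right)^{2} = 8$)
$X{\left(Y \right)} = 51 - Y$ ($X{\left(Y \right)} = -3 - \left(-54 + Y\right) = 51 - Y$)
$\frac{1}{X{\left(K \right)} + g} = \frac{1}{\left(51 - 560\right) + 8} = \frac{1}{-509 + 8} = \frac{1}{-501} = - \frac{1}{501}$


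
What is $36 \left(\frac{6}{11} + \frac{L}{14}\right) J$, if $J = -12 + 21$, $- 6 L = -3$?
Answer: $\frac{14499}{77} \approx 188.3$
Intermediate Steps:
$L = \frac{1}{2}$ ($L = \left(- \frac{1}{6}\right) \left(-3\right) = \frac{1}{2} \approx 0.5$)
$J = 9$
$36 \left(\frac{6}{11} + \frac{L}{14}\right) J = 36 \left(\frac{6}{11} + \frac{1}{2 \cdot 14}\right) 9 = 36 \left(6 \cdot \frac{1}{11} + \frac{1}{2} \cdot \frac{1}{14}\right) 9 = 36 \left(\frac{6}{11} + \frac{1}{28}\right) 9 = 36 \cdot \frac{179}{308} \cdot 9 = \frac{1611}{77} \cdot 9 = \frac{14499}{77}$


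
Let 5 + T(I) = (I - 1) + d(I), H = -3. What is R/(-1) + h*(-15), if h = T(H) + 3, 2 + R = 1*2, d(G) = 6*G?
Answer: 360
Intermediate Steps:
R = 0 (R = -2 + 1*2 = -2 + 2 = 0)
T(I) = -6 + 7*I (T(I) = -5 + ((I - 1) + 6*I) = -5 + ((-1 + I) + 6*I) = -5 + (-1 + 7*I) = -6 + 7*I)
h = -24 (h = (-6 + 7*(-3)) + 3 = (-6 - 21) + 3 = -27 + 3 = -24)
R/(-1) + h*(-15) = 0/(-1) - 24*(-15) = 0*(-1) + 360 = 0 + 360 = 360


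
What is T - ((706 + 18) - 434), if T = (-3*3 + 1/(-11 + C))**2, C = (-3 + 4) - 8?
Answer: -67391/324 ≈ -208.00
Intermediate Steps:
C = -7 (C = 1 - 8 = -7)
T = 26569/324 (T = (-3*3 + 1/(-11 - 7))**2 = (-9 + 1/(-18))**2 = (-9 - 1/18)**2 = (-163/18)**2 = 26569/324 ≈ 82.003)
T - ((706 + 18) - 434) = 26569/324 - ((706 + 18) - 434) = 26569/324 - (724 - 434) = 26569/324 - 1*290 = 26569/324 - 290 = -67391/324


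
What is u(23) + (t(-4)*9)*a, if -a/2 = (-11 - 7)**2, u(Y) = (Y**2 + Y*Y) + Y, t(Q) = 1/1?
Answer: -4751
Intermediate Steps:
t(Q) = 1
u(Y) = Y + 2*Y**2 (u(Y) = (Y**2 + Y**2) + Y = 2*Y**2 + Y = Y + 2*Y**2)
a = -648 (a = -2*(-11 - 7)**2 = -2*(-18)**2 = -2*324 = -648)
u(23) + (t(-4)*9)*a = 23*(1 + 2*23) + (1*9)*(-648) = 23*(1 + 46) + 9*(-648) = 23*47 - 5832 = 1081 - 5832 = -4751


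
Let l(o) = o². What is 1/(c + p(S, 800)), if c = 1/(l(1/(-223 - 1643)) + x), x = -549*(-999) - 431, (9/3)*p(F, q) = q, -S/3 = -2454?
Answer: 5724544581363/1526545232142668 ≈ 0.0037500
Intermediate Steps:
S = 7362 (S = -3*(-2454) = 7362)
p(F, q) = q/3
x = 548020 (x = 548451 - 431 = 548020)
c = 3481956/1908181527121 (c = 1/((1/(-223 - 1643))² + 548020) = 1/((1/(-1866))² + 548020) = 1/((-1/1866)² + 548020) = 1/(1/3481956 + 548020) = 1/(1908181527121/3481956) = 3481956/1908181527121 ≈ 1.8248e-6)
1/(c + p(S, 800)) = 1/(3481956/1908181527121 + (⅓)*800) = 1/(3481956/1908181527121 + 800/3) = 1/(1526545232142668/5724544581363) = 5724544581363/1526545232142668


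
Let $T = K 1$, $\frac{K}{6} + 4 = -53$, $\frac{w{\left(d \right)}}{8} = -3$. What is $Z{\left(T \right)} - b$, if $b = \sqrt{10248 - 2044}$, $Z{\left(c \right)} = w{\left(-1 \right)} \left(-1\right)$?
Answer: $24 - 2 \sqrt{2051} \approx -66.576$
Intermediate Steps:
$w{\left(d \right)} = -24$ ($w{\left(d \right)} = 8 \left(-3\right) = -24$)
$K = -342$ ($K = -24 + 6 \left(-53\right) = -24 - 318 = -342$)
$T = -342$ ($T = \left(-342\right) 1 = -342$)
$Z{\left(c \right)} = 24$ ($Z{\left(c \right)} = \left(-24\right) \left(-1\right) = 24$)
$b = 2 \sqrt{2051}$ ($b = \sqrt{8204} = 2 \sqrt{2051} \approx 90.576$)
$Z{\left(T \right)} - b = 24 - 2 \sqrt{2051}$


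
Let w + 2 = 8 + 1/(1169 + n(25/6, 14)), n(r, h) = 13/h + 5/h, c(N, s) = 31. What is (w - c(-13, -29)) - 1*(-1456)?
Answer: 11722759/8192 ≈ 1431.0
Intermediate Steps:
n(r, h) = 18/h
w = 49159/8192 (w = -2 + (8 + 1/(1169 + 18/14)) = -2 + (8 + 1/(1169 + 18*(1/14))) = -2 + (8 + 1/(1169 + 9/7)) = -2 + (8 + 1/(8192/7)) = -2 + (8 + 7/8192) = -2 + 65543/8192 = 49159/8192 ≈ 6.0009)
(w - c(-13, -29)) - 1*(-1456) = (49159/8192 - 1*31) - 1*(-1456) = (49159/8192 - 31) + 1456 = -204793/8192 + 1456 = 11722759/8192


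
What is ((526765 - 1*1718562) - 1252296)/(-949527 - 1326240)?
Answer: 2444093/2275767 ≈ 1.0740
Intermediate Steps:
((526765 - 1*1718562) - 1252296)/(-949527 - 1326240) = ((526765 - 1718562) - 1252296)/(-2275767) = (-1191797 - 1252296)*(-1/2275767) = -2444093*(-1/2275767) = 2444093/2275767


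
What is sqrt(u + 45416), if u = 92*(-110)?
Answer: 4*sqrt(2206) ≈ 187.87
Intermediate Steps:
u = -10120
sqrt(u + 45416) = sqrt(-10120 + 45416) = sqrt(35296) = 4*sqrt(2206)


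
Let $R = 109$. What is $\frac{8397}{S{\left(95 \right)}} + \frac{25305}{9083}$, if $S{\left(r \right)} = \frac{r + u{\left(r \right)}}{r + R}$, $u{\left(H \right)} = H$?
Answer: $\frac{7781938977}{862885} \approx 9018.5$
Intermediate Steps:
$S{\left(r \right)} = \frac{2 r}{109 + r}$ ($S{\left(r \right)} = \frac{r + r}{r + 109} = \frac{2 r}{109 + r}$)
$\frac{8397}{S{\left(95 \right)}} + \frac{25305}{9083} = \frac{8397}{2 \cdot 95 \frac{1}{109 + 95}} + \frac{25305}{9083} = \frac{8397}{2 \cdot 95 \cdot \frac{1}{204}} + 25305 \cdot \frac{1}{9083} = \frac{8397}{2 \cdot 95 \cdot \frac{1}{204}} + \frac{25305}{9083} = \frac{8397}{\frac{95}{102}} + \frac{25305}{9083} = 8397 \cdot \frac{102}{95} + \frac{25305}{9083} = \frac{856494}{95} + \frac{25305}{9083} = \frac{7781938977}{862885}$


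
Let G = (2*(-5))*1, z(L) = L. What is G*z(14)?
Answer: -140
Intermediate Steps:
G = -10 (G = -10*1 = -10)
G*z(14) = -10*14 = -140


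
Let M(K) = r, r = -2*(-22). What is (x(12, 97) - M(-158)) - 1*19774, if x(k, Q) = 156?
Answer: -19662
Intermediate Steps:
r = 44
M(K) = 44
(x(12, 97) - M(-158)) - 1*19774 = (156 - 1*44) - 1*19774 = (156 - 44) - 19774 = 112 - 19774 = -19662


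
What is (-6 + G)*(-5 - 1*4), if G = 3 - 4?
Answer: 63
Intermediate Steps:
G = -1
(-6 + G)*(-5 - 1*4) = (-6 - 1)*(-5 - 1*4) = -7*(-5 - 4) = -7*(-9) = 63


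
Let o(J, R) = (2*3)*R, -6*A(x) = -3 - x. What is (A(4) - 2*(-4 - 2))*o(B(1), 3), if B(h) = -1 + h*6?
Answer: 237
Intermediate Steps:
A(x) = ½ + x/6 (A(x) = -(-3 - x)/6 = ½ + x/6)
B(h) = -1 + 6*h
o(J, R) = 6*R
(A(4) - 2*(-4 - 2))*o(B(1), 3) = ((½ + (⅙)*4) - 2*(-4 - 2))*(6*3) = ((½ + ⅔) - 2*(-6))*18 = (7/6 + 12)*18 = (79/6)*18 = 237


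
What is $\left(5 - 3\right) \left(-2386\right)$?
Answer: $-4772$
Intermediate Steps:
$\left(5 - 3\right) \left(-2386\right) = 2 \left(-2386\right) = -4772$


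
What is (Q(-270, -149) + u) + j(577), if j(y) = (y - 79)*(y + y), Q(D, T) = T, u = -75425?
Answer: 499118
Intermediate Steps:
j(y) = 2*y*(-79 + y) (j(y) = (-79 + y)*(2*y) = 2*y*(-79 + y))
(Q(-270, -149) + u) + j(577) = (-149 - 75425) + 2*577*(-79 + 577) = -75574 + 2*577*498 = -75574 + 574692 = 499118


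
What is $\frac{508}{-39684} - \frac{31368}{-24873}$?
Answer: $\frac{102681019}{82255011} \approx 1.2483$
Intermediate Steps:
$\frac{508}{-39684} - \frac{31368}{-24873} = 508 \left(- \frac{1}{39684}\right) - - \frac{10456}{8291} = - \frac{127}{9921} + \frac{10456}{8291} = \frac{102681019}{82255011}$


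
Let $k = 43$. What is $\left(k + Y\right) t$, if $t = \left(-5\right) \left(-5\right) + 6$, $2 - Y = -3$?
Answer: $1488$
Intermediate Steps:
$Y = 5$ ($Y = 2 - -3 = 2 + 3 = 5$)
$t = 31$ ($t = 25 + 6 = 31$)
$\left(k + Y\right) t = \left(43 + 5\right) 31 = 48 \cdot 31 = 1488$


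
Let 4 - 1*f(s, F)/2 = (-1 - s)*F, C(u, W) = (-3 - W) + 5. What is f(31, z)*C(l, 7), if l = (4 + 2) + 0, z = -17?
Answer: 5400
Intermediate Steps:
l = 6 (l = 6 + 0 = 6)
C(u, W) = 2 - W
f(s, F) = 8 - 2*F*(-1 - s) (f(s, F) = 8 - 2*(-1 - s)*F = 8 - 2*F*(-1 - s))
f(31, z)*C(l, 7) = (8 + 2*(-17) + 2*(-17)*31)*(2 - 1*7) = (8 - 34 - 1054)*(2 - 7) = -1080*(-5) = 5400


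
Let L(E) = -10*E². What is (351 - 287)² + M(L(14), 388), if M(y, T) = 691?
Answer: 4787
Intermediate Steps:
(351 - 287)² + M(L(14), 388) = (351 - 287)² + 691 = 64² + 691 = 4096 + 691 = 4787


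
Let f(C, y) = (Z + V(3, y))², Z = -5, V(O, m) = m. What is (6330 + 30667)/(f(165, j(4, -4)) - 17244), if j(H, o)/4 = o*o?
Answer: -36997/13763 ≈ -2.6881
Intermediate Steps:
j(H, o) = 4*o² (j(H, o) = 4*(o*o) = 4*o²)
f(C, y) = (-5 + y)²
(6330 + 30667)/(f(165, j(4, -4)) - 17244) = (6330 + 30667)/((-5 + 4*(-4)²)² - 17244) = 36997/((-5 + 4*16)² - 17244) = 36997/((-5 + 64)² - 17244) = 36997/(59² - 17244) = 36997/(3481 - 17244) = 36997/(-13763) = 36997*(-1/13763) = -36997/13763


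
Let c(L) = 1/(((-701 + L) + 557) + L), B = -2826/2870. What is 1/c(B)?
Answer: -209466/1435 ≈ -145.97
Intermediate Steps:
B = -1413/1435 (B = -2826/2870 = -1*1413/1435 = -1413/1435 ≈ -0.98467)
c(L) = 1/(-144 + 2*L) (c(L) = 1/((-144 + L) + L) = 1/(-144 + 2*L))
1/c(B) = 1/(1/(2*(-72 - 1413/1435))) = 1/(1/(2*(-104733/1435))) = 1/((½)*(-1435/104733)) = 1/(-1435/209466) = -209466/1435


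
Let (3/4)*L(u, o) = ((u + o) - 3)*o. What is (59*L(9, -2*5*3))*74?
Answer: 4191360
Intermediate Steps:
L(u, o) = 4*o*(-3 + o + u)/3 (L(u, o) = 4*(((u + o) - 3)*o)/3 = 4*(((o + u) - 3)*o)/3 = 4*((-3 + o + u)*o)/3 = 4*(o*(-3 + o + u))/3 = 4*o*(-3 + o + u)/3)
(59*L(9, -2*5*3))*74 = (59*(4*(-2*5*3)*(-3 - 2*5*3 + 9)/3))*74 = (59*(4*(-10*3)*(-3 - 10*3 + 9)/3))*74 = (59*((4/3)*(-30)*(-3 - 30 + 9)))*74 = (59*((4/3)*(-30)*(-24)))*74 = (59*960)*74 = 56640*74 = 4191360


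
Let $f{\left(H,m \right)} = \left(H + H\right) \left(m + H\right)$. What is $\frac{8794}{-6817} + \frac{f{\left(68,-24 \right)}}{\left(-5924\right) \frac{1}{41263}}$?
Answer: $- \frac{420822670930}{10095977} \approx -41682.0$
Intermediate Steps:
$f{\left(H,m \right)} = 2 H \left(H + m\right)$
$\frac{8794}{-6817} + \frac{f{\left(68,-24 \right)}}{\left(-5924\right) \frac{1}{41263}} = \frac{8794}{-6817} + \frac{2 \cdot 68 \left(68 - 24\right)}{\left(-5924\right) \frac{1}{41263}} = 8794 \left(- \frac{1}{6817}\right) + \frac{2 \cdot 68 \cdot 44}{\left(-5924\right) \frac{1}{41263}} = - \frac{8794}{6817} + \frac{5984}{- \frac{5924}{41263}} = - \frac{8794}{6817} + 5984 \left(- \frac{41263}{5924}\right) = - \frac{8794}{6817} - \frac{61729448}{1481} = - \frac{420822670930}{10095977}$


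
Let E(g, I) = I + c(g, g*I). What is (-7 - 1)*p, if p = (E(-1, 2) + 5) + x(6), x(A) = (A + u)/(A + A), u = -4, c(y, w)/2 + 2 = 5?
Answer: -316/3 ≈ -105.33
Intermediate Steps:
c(y, w) = 6 (c(y, w) = -4 + 2*5 = -4 + 10 = 6)
E(g, I) = 6 + I (E(g, I) = I + 6 = 6 + I)
x(A) = (-4 + A)/(2*A) (x(A) = (A - 4)/(A + A) = (-4 + A)/((2*A)) = (-4 + A)*(1/(2*A)) = (-4 + A)/(2*A))
p = 79/6 (p = ((6 + 2) + 5) + (½)*(-4 + 6)/6 = (8 + 5) + (½)*(⅙)*2 = 13 + ⅙ = 79/6 ≈ 13.167)
(-7 - 1)*p = (-7 - 1)*(79/6) = -8*79/6 = -316/3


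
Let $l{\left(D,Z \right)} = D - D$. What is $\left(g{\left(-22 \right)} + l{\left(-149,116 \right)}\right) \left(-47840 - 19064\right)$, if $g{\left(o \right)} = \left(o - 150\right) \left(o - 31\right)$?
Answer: $-609896864$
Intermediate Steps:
$l{\left(D,Z \right)} = 0$
$g{\left(o \right)} = \left(-150 + o\right) \left(-31 + o\right)$
$\left(g{\left(-22 \right)} + l{\left(-149,116 \right)}\right) \left(-47840 - 19064\right) = \left(\left(4650 + \left(-22\right)^{2} - -3982\right) + 0\right) \left(-47840 - 19064\right) = \left(\left(4650 + 484 + 3982\right) + 0\right) \left(-66904\right) = \left(9116 + 0\right) \left(-66904\right) = 9116 \left(-66904\right) = -609896864$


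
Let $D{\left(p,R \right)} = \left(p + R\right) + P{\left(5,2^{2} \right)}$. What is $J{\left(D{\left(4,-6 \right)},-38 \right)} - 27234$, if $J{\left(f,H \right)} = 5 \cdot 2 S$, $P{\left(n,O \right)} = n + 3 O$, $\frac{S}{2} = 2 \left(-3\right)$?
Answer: $-27354$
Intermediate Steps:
$S = -12$ ($S = 2 \cdot 2 \left(-3\right) = 2 \left(-6\right) = -12$)
$D{\left(p,R \right)} = 17 + R + p$ ($D{\left(p,R \right)} = \left(p + R\right) + \left(5 + 3 \cdot 2^{2}\right) = \left(R + p\right) + \left(5 + 3 \cdot 4\right) = \left(R + p\right) + \left(5 + 12\right) = \left(R + p\right) + 17 = 17 + R + p$)
$J{\left(f,H \right)} = -120$ ($J{\left(f,H \right)} = 5 \cdot 2 \left(-12\right) = 10 \left(-12\right) = -120$)
$J{\left(D{\left(4,-6 \right)},-38 \right)} - 27234 = -120 - 27234 = -27354$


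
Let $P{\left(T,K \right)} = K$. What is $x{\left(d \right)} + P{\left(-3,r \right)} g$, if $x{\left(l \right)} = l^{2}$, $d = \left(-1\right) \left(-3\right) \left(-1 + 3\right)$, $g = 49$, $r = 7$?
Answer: $379$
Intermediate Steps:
$d = 6$ ($d = 3 \cdot 2 = 6$)
$x{\left(d \right)} + P{\left(-3,r \right)} g = 6^{2} + 7 \cdot 49 = 36 + 343 = 379$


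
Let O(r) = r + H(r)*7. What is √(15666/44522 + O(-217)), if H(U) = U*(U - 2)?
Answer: √164743503684137/22261 ≈ 576.58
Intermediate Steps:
H(U) = U*(-2 + U)
O(r) = r + 7*r*(-2 + r) (O(r) = r + (r*(-2 + r))*7 = r + 7*r*(-2 + r))
√(15666/44522 + O(-217)) = √(15666/44522 - 217*(-13 + 7*(-217))) = √(15666*(1/44522) - 217*(-13 - 1519)) = √(7833/22261 - 217*(-1532)) = √(7833/22261 + 332444) = √(7400543717/22261) = √164743503684137/22261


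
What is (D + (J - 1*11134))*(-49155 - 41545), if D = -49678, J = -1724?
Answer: 5672015200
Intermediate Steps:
(D + (J - 1*11134))*(-49155 - 41545) = (-49678 + (-1724 - 1*11134))*(-49155 - 41545) = (-49678 + (-1724 - 11134))*(-90700) = (-49678 - 12858)*(-90700) = -62536*(-90700) = 5672015200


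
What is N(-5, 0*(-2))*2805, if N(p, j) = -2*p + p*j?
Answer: 28050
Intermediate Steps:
N(p, j) = -2*p + j*p
N(-5, 0*(-2))*2805 = -5*(-2 + 0*(-2))*2805 = -5*(-2 + 0)*2805 = -5*(-2)*2805 = 10*2805 = 28050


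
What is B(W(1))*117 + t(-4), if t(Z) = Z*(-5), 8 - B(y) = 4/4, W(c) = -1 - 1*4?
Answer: 839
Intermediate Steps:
W(c) = -5 (W(c) = -1 - 4 = -5)
B(y) = 7 (B(y) = 8 - 4/4 = 8 - 1*1 = 8 - 1 = 7)
t(Z) = -5*Z
B(W(1))*117 + t(-4) = 7*117 - 5*(-4) = 819 + 20 = 839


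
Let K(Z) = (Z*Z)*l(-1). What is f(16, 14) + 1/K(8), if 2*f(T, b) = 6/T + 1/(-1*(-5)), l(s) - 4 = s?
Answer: 281/960 ≈ 0.29271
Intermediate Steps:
l(s) = 4 + s
f(T, b) = ⅒ + 3/T (f(T, b) = (6/T + 1/(-1*(-5)))/2 = (6/T - 1*(-⅕))/2 = (6/T + ⅕)/2 = (⅕ + 6/T)/2 = ⅒ + 3/T)
K(Z) = 3*Z² (K(Z) = (Z*Z)*(4 - 1) = Z²*3 = 3*Z²)
f(16, 14) + 1/K(8) = (⅒)*(30 + 16)/16 + 1/(3*8²) = (⅒)*(1/16)*46 + 1/(3*64) = 23/80 + 1/192 = 281/960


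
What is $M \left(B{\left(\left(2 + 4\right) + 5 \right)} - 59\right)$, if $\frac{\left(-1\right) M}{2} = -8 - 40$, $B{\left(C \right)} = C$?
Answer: $-4608$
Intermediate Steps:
$M = 96$ ($M = - 2 \left(-8 - 40\right) = \left(-2\right) \left(-48\right) = 96$)
$M \left(B{\left(\left(2 + 4\right) + 5 \right)} - 59\right) = 96 \left(\left(\left(2 + 4\right) + 5\right) - 59\right) = 96 \left(\left(6 + 5\right) - 59\right) = 96 \left(11 - 59\right) = 96 \left(-48\right) = -4608$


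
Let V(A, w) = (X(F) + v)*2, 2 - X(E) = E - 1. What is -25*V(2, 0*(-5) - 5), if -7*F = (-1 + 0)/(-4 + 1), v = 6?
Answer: -9500/21 ≈ -452.38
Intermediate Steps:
F = -1/21 (F = -(-1 + 0)/(7*(-4 + 1)) = -(-1)/(7*(-3)) = -(-1)*(-1)/(7*3) = -⅐*⅓ = -1/21 ≈ -0.047619)
X(E) = 3 - E (X(E) = 2 - (E - 1) = 2 - (-1 + E) = 2 + (1 - E) = 3 - E)
V(A, w) = 380/21 (V(A, w) = ((3 - 1*(-1/21)) + 6)*2 = ((3 + 1/21) + 6)*2 = (64/21 + 6)*2 = (190/21)*2 = 380/21)
-25*V(2, 0*(-5) - 5) = -25*380/21 = -9500/21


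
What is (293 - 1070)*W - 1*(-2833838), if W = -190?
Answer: 2981468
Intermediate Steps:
(293 - 1070)*W - 1*(-2833838) = (293 - 1070)*(-190) - 1*(-2833838) = -777*(-190) + 2833838 = 147630 + 2833838 = 2981468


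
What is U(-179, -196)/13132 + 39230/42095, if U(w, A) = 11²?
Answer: 104052371/110558308 ≈ 0.94115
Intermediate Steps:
U(w, A) = 121
U(-179, -196)/13132 + 39230/42095 = 121/13132 + 39230/42095 = 121*(1/13132) + 39230*(1/42095) = 121/13132 + 7846/8419 = 104052371/110558308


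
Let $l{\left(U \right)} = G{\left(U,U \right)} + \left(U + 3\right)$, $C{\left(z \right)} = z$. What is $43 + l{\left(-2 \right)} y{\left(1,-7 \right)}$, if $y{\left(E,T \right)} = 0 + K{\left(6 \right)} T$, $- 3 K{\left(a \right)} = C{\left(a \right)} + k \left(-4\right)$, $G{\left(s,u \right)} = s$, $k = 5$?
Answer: $\frac{227}{3} \approx 75.667$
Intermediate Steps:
$K{\left(a \right)} = \frac{20}{3} - \frac{a}{3}$ ($K{\left(a \right)} = - \frac{a + 5 \left(-4\right)}{3} = - \frac{a - 20}{3} = - \frac{-20 + a}{3} = \frac{20}{3} - \frac{a}{3}$)
$y{\left(E,T \right)} = \frac{14 T}{3}$ ($y{\left(E,T \right)} = 0 + \left(\frac{20}{3} - 2\right) T = 0 + \frac{14 T}{3} = \frac{14 T}{3}$)
$l{\left(U \right)} = 3 + 2 U$ ($l{\left(U \right)} = U + \left(U + 3\right) = U + \left(3 + U\right) = 3 + 2 U$)
$43 + l{\left(-2 \right)} y{\left(1,-7 \right)} = 43 + \left(3 + 2 \left(-2\right)\right) \frac{14}{3} \left(-7\right) = 43 + \left(3 - 4\right) \left(- \frac{98}{3}\right) = 43 - - \frac{98}{3} = 43 + \frac{98}{3} = \frac{227}{3}$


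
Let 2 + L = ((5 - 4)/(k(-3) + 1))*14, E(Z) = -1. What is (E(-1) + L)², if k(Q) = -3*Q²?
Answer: 2116/169 ≈ 12.521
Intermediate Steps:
L = -33/13 (L = -2 + ((5 - 4)/(-3*(-3)² + 1))*14 = -2 + (1/(-3*9 + 1))*14 = -2 + (1/(-27 + 1))*14 = -2 + (1/(-26))*14 = -2 + (1*(-1/26))*14 = -2 - 1/26*14 = -2 - 7/13 = -33/13 ≈ -2.5385)
(E(-1) + L)² = (-1 - 33/13)² = (-46/13)² = 2116/169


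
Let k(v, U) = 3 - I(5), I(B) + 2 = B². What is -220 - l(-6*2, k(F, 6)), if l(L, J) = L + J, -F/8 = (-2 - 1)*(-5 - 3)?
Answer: -188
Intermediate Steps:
I(B) = -2 + B²
F = -192 (F = -8*(-2 - 1)*(-5 - 3) = -(-24)*(-8) = -8*24 = -192)
k(v, U) = -20 (k(v, U) = 3 - (-2 + 5²) = 3 - (-2 + 25) = 3 - 1*23 = 3 - 23 = -20)
l(L, J) = J + L
-220 - l(-6*2, k(F, 6)) = -220 - (-20 - 6*2) = -220 - (-20 - 12) = -220 - 1*(-32) = -220 + 32 = -188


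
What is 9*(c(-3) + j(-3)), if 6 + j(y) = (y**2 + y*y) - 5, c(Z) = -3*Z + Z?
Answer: 117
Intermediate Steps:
c(Z) = -2*Z
j(y) = -11 + 2*y**2 (j(y) = -6 + ((y**2 + y*y) - 5) = -6 + ((y**2 + y**2) - 5) = -6 + (2*y**2 - 5) = -6 + (-5 + 2*y**2) = -11 + 2*y**2)
9*(c(-3) + j(-3)) = 9*(-2*(-3) + (-11 + 2*(-3)**2)) = 9*(6 + (-11 + 2*9)) = 9*(6 + (-11 + 18)) = 9*(6 + 7) = 9*13 = 117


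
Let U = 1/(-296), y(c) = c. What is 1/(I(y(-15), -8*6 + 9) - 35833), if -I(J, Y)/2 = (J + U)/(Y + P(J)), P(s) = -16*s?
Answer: -29748/1065955643 ≈ -2.7907e-5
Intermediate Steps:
U = -1/296 ≈ -0.0033784
I(J, Y) = -2*(-1/296 + J)/(Y - 16*J) (I(J, Y) = -2*(J - 1/296)/(Y - 16*J) = -2*(-1/296 + J)/(Y - 16*J))
1/(I(y(-15), -8*6 + 9) - 35833) = 1/((-1 + 296*(-15))/(148*(-(-8*6 + 9) + 16*(-15))) - 35833) = 1/((-1 - 4440)/(148*(-(-48 + 9) - 240)) - 35833) = 1/((1/148)*(-4441)/(-1*(-39) - 240) - 35833) = 1/((1/148)*(-4441)/(39 - 240) - 35833) = 1/((1/148)*(-4441)/(-201) - 35833) = 1/((1/148)*(-1/201)*(-4441) - 35833) = 1/(4441/29748 - 35833) = 1/(-1065955643/29748) = -29748/1065955643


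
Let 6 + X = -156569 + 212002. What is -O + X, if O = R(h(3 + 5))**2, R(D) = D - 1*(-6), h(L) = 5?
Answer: 55306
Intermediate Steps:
X = 55427 (X = -6 + (-156569 + 212002) = -6 + 55433 = 55427)
R(D) = 6 + D (R(D) = D + 6 = 6 + D)
O = 121 (O = (6 + 5)**2 = 11**2 = 121)
-O + X = -1*121 + 55427 = -121 + 55427 = 55306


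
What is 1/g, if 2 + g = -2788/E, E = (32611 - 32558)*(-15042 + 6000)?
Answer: -239613/477832 ≈ -0.50146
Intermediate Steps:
E = -479226 (E = 53*(-9042) = -479226)
g = -477832/239613 (g = -2 - 2788/(-479226) = -2 - 2788*(-1/479226) = -2 + 1394/239613 = -477832/239613 ≈ -1.9942)
1/g = 1/(-477832/239613) = -239613/477832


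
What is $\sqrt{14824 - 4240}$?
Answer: $42 \sqrt{6} \approx 102.88$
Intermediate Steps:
$\sqrt{14824 - 4240} = \sqrt{10584} = 42 \sqrt{6}$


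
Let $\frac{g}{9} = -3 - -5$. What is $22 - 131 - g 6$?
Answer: $14170$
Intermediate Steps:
$g = 18$ ($g = 9 \left(-3 - -5\right) = 9 \left(-3 + 5\right) = 9 \cdot 2 = 18$)
$22 - 131 - g 6 = 22 - 131 \left(-1\right) 18 \cdot 6 = 22 - 131 \left(\left(-18\right) 6\right) = 22 - -14148 = 22 + 14148 = 14170$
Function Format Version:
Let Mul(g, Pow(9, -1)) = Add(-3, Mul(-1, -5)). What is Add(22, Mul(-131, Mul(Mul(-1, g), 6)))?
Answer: 14170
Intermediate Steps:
g = 18 (g = Mul(9, Add(-3, Mul(-1, -5))) = Mul(9, Add(-3, 5)) = Mul(9, 2) = 18)
Add(22, Mul(-131, Mul(Mul(-1, g), 6))) = Add(22, Mul(-131, Mul(Mul(-1, 18), 6))) = Add(22, Mul(-131, Mul(-18, 6))) = Add(22, Mul(-131, -108)) = Add(22, 14148) = 14170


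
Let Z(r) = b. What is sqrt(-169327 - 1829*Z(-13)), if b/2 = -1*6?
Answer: I*sqrt(147379) ≈ 383.9*I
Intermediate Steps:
b = -12 (b = 2*(-1*6) = 2*(-6) = -12)
Z(r) = -12
sqrt(-169327 - 1829*Z(-13)) = sqrt(-169327 - 1829*(-12)) = sqrt(-169327 + 21948) = sqrt(-147379) = I*sqrt(147379)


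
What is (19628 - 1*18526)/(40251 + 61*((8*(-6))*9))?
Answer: 1102/13899 ≈ 0.079286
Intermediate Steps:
(19628 - 1*18526)/(40251 + 61*((8*(-6))*9)) = (19628 - 18526)/(40251 + 61*(-48*9)) = 1102/(40251 + 61*(-432)) = 1102/(40251 - 26352) = 1102/13899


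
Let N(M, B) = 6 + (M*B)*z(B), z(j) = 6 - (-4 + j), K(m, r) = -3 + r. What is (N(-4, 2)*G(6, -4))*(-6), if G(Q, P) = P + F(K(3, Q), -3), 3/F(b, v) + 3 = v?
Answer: -1566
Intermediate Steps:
F(b, v) = 3/(-3 + v)
z(j) = 10 - j (z(j) = 6 + (4 - j) = 10 - j)
G(Q, P) = -½ + P (G(Q, P) = P + 3/(-3 - 3) = P + 3/(-6) = P + 3*(-⅙) = P - ½ = -½ + P)
N(M, B) = 6 + B*M*(10 - B) (N(M, B) = 6 + (M*B)*(10 - B) = 6 + (B*M)*(10 - B) = 6 + B*M*(10 - B))
(N(-4, 2)*G(6, -4))*(-6) = ((6 - 1*2*(-4)*(-10 + 2))*(-½ - 4))*(-6) = ((6 - 1*2*(-4)*(-8))*(-9/2))*(-6) = ((6 - 64)*(-9/2))*(-6) = -58*(-9/2)*(-6) = 261*(-6) = -1566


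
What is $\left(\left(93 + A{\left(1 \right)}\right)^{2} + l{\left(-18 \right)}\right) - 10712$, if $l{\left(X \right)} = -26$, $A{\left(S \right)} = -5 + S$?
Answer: $-2817$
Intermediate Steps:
$\left(\left(93 + A{\left(1 \right)}\right)^{2} + l{\left(-18 \right)}\right) - 10712 = \left(\left(93 + \left(-5 + 1\right)\right)^{2} - 26\right) - 10712 = \left(\left(93 - 4\right)^{2} - 26\right) - 10712 = \left(89^{2} - 26\right) - 10712 = \left(7921 - 26\right) - 10712 = 7895 - 10712 = -2817$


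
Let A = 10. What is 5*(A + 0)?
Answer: 50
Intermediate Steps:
5*(A + 0) = 5*(10 + 0) = 5*10 = 50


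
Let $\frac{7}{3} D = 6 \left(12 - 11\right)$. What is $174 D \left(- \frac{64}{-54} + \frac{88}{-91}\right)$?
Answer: $\frac{62176}{637} \approx 97.608$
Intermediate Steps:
$D = \frac{18}{7}$ ($D = \frac{3 \cdot 6 \left(12 - 11\right)}{7} = \frac{3 \cdot 6 \cdot 1}{7} = \frac{3}{7} \cdot 6 = \frac{18}{7} \approx 2.5714$)
$174 D \left(- \frac{64}{-54} + \frac{88}{-91}\right) = 174 \cdot \frac{18}{7} \left(- \frac{64}{-54} + \frac{88}{-91}\right) = \frac{3132 \left(\left(-64\right) \left(- \frac{1}{54}\right) + 88 \left(- \frac{1}{91}\right)\right)}{7} = \frac{3132 \left(\frac{32}{27} - \frac{88}{91}\right)}{7} = \frac{3132}{7} \cdot \frac{536}{2457} = \frac{62176}{637}$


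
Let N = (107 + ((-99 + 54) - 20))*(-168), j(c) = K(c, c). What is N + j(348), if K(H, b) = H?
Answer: -6708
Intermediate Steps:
j(c) = c
N = -7056 (N = (107 + (-45 - 20))*(-168) = (107 - 65)*(-168) = 42*(-168) = -7056)
N + j(348) = -7056 + 348 = -6708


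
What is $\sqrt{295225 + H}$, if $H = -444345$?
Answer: $8 i \sqrt{2330} \approx 386.16 i$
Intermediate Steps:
$\sqrt{295225 + H} = \sqrt{295225 - 444345} = \sqrt{-149120} = 8 i \sqrt{2330}$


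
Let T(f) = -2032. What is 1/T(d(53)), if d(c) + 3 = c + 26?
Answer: -1/2032 ≈ -0.00049213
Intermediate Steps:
d(c) = 23 + c (d(c) = -3 + (c + 26) = -3 + (26 + c) = 23 + c)
1/T(d(53)) = 1/(-2032) = -1/2032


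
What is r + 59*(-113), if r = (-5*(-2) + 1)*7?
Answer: -6590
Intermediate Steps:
r = 77 (r = (10 + 1)*7 = 11*7 = 77)
r + 59*(-113) = 77 + 59*(-113) = 77 - 6667 = -6590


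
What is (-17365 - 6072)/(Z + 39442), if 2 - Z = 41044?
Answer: 23437/1600 ≈ 14.648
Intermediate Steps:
Z = -41042 (Z = 2 - 1*41044 = 2 - 41044 = -41042)
(-17365 - 6072)/(Z + 39442) = (-17365 - 6072)/(-41042 + 39442) = -23437/(-1600) = -23437*(-1/1600) = 23437/1600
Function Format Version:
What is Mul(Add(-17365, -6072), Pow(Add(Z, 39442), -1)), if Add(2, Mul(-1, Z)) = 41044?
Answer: Rational(23437, 1600) ≈ 14.648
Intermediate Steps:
Z = -41042 (Z = Add(2, Mul(-1, 41044)) = Add(2, -41044) = -41042)
Mul(Add(-17365, -6072), Pow(Add(Z, 39442), -1)) = Mul(Add(-17365, -6072), Pow(Add(-41042, 39442), -1)) = Mul(-23437, Pow(-1600, -1)) = Mul(-23437, Rational(-1, 1600)) = Rational(23437, 1600)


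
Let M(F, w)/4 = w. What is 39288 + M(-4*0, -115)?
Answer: 38828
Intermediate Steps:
M(F, w) = 4*w
39288 + M(-4*0, -115) = 39288 + 4*(-115) = 39288 - 460 = 38828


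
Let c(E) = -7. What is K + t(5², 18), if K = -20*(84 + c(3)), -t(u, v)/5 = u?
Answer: -1665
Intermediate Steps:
t(u, v) = -5*u
K = -1540 (K = -20*(84 - 7) = -20*77 = -1540)
K + t(5², 18) = -1540 - 5*5² = -1540 - 5*25 = -1540 - 125 = -1665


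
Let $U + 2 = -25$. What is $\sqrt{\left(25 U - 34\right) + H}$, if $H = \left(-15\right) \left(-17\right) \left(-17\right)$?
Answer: $2 i \sqrt{1261} \approx 71.021 i$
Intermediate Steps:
$H = -4335$ ($H = 255 \left(-17\right) = -4335$)
$U = -27$ ($U = -2 - 25 = -27$)
$\sqrt{\left(25 U - 34\right) + H} = \sqrt{\left(25 \left(-27\right) - 34\right) - 4335} = \sqrt{\left(-675 - 34\right) - 4335} = \sqrt{-709 - 4335} = \sqrt{-5044} = 2 i \sqrt{1261}$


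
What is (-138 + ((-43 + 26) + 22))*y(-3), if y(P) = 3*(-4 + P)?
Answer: 2793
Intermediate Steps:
y(P) = -12 + 3*P
(-138 + ((-43 + 26) + 22))*y(-3) = (-138 + ((-43 + 26) + 22))*(-12 + 3*(-3)) = (-138 + (-17 + 22))*(-12 - 9) = (-138 + 5)*(-21) = -133*(-21) = 2793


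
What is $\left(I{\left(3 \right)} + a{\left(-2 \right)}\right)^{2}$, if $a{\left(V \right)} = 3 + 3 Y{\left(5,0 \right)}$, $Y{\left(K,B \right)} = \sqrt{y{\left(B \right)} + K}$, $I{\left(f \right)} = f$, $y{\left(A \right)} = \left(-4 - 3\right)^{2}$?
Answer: $522 + 108 \sqrt{6} \approx 786.54$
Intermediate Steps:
$y{\left(A \right)} = 49$ ($y{\left(A \right)} = \left(-7\right)^{2} = 49$)
$Y{\left(K,B \right)} = \sqrt{49 + K}$
$a{\left(V \right)} = 3 + 9 \sqrt{6}$ ($a{\left(V \right)} = 3 + 3 \sqrt{49 + 5} = 3 + 3 \sqrt{54} = 3 + 3 \cdot 3 \sqrt{6} = 3 + 9 \sqrt{6}$)
$\left(I{\left(3 \right)} + a{\left(-2 \right)}\right)^{2} = \left(3 + \left(3 + 9 \sqrt{6}\right)\right)^{2} = \left(6 + 9 \sqrt{6}\right)^{2}$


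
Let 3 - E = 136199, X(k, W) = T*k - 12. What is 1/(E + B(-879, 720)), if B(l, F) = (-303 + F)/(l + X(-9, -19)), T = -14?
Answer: -255/34730119 ≈ -7.3423e-6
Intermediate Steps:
X(k, W) = -12 - 14*k (X(k, W) = -14*k - 12 = -12 - 14*k)
B(l, F) = (-303 + F)/(114 + l) (B(l, F) = (-303 + F)/(l + (-12 - 14*(-9))) = (-303 + F)/(l + (-12 + 126)) = (-303 + F)/(l + 114) = (-303 + F)/(114 + l))
E = -136196 (E = 3 - 1*136199 = 3 - 136199 = -136196)
1/(E + B(-879, 720)) = 1/(-136196 + (-303 + 720)/(114 - 879)) = 1/(-136196 + 417/(-765)) = 1/(-136196 - 1/765*417) = 1/(-136196 - 139/255) = 1/(-34730119/255) = -255/34730119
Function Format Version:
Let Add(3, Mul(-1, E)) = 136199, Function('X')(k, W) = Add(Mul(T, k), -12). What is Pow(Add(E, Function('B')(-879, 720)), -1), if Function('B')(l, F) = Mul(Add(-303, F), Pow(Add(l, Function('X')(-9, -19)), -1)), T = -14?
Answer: Rational(-255, 34730119) ≈ -7.3423e-6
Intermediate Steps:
Function('X')(k, W) = Add(-12, Mul(-14, k)) (Function('X')(k, W) = Add(Mul(-14, k), -12) = Add(-12, Mul(-14, k)))
Function('B')(l, F) = Mul(Pow(Add(114, l), -1), Add(-303, F)) (Function('B')(l, F) = Mul(Add(-303, F), Pow(Add(l, Add(-12, Mul(-14, -9))), -1)) = Mul(Add(-303, F), Pow(Add(l, Add(-12, 126)), -1)) = Mul(Add(-303, F), Pow(Add(l, 114), -1)) = Mul(Add(-303, F), Pow(Add(114, l), -1)) = Mul(Pow(Add(114, l), -1), Add(-303, F)))
E = -136196 (E = Add(3, Mul(-1, 136199)) = Add(3, -136199) = -136196)
Pow(Add(E, Function('B')(-879, 720)), -1) = Pow(Add(-136196, Mul(Pow(Add(114, -879), -1), Add(-303, 720))), -1) = Pow(Add(-136196, Mul(Pow(-765, -1), 417)), -1) = Pow(Add(-136196, Mul(Rational(-1, 765), 417)), -1) = Pow(Add(-136196, Rational(-139, 255)), -1) = Pow(Rational(-34730119, 255), -1) = Rational(-255, 34730119)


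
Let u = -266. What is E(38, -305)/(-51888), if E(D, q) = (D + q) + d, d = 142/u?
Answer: 17791/3450552 ≈ 0.0051560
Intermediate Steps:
d = -71/133 (d = 142/(-266) = 142*(-1/266) = -71/133 ≈ -0.53383)
E(D, q) = -71/133 + D + q (E(D, q) = (D + q) - 71/133 = -71/133 + D + q)
E(38, -305)/(-51888) = (-71/133 + 38 - 305)/(-51888) = -35582/133*(-1/51888) = 17791/3450552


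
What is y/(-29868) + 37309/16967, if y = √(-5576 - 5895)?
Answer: 37309/16967 - I*√11471/29868 ≈ 2.1989 - 0.0035859*I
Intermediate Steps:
y = I*√11471 (y = √(-11471) = I*√11471 ≈ 107.1*I)
y/(-29868) + 37309/16967 = (I*√11471)/(-29868) + 37309/16967 = (I*√11471)*(-1/29868) + 37309*(1/16967) = -I*√11471/29868 + 37309/16967 = 37309/16967 - I*√11471/29868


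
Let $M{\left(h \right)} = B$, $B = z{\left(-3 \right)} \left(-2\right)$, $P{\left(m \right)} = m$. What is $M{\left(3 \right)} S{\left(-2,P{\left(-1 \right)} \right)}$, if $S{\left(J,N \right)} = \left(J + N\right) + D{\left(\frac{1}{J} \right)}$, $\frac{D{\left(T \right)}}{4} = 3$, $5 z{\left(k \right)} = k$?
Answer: $\frac{54}{5} \approx 10.8$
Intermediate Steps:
$z{\left(k \right)} = \frac{k}{5}$
$D{\left(T \right)} = 12$ ($D{\left(T \right)} = 4 \cdot 3 = 12$)
$B = \frac{6}{5}$ ($B = \frac{1}{5} \left(-3\right) \left(-2\right) = \left(- \frac{3}{5}\right) \left(-2\right) = \frac{6}{5} \approx 1.2$)
$M{\left(h \right)} = \frac{6}{5}$
$S{\left(J,N \right)} = 12 + J + N$ ($S{\left(J,N \right)} = \left(J + N\right) + 12 = 12 + J + N$)
$M{\left(3 \right)} S{\left(-2,P{\left(-1 \right)} \right)} = \frac{6 \left(12 - 2 - 1\right)}{5} = \frac{6}{5} \cdot 9 = \frac{54}{5}$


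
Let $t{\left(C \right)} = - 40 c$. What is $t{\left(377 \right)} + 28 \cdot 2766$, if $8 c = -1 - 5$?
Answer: $77478$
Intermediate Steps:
$c = - \frac{3}{4}$ ($c = \frac{-1 - 5}{8} = \frac{1}{8} \left(-6\right) = - \frac{3}{4} \approx -0.75$)
$t{\left(C \right)} = 30$ ($t{\left(C \right)} = \left(-40\right) \left(- \frac{3}{4}\right) = 30$)
$t{\left(377 \right)} + 28 \cdot 2766 = 30 + 28 \cdot 2766 = 30 + 77448 = 77478$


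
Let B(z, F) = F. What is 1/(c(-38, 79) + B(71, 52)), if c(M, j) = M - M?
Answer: 1/52 ≈ 0.019231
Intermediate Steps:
c(M, j) = 0
1/(c(-38, 79) + B(71, 52)) = 1/(0 + 52) = 1/52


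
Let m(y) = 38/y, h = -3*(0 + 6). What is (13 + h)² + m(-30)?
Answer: 356/15 ≈ 23.733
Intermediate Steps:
h = -18 (h = -3*6 = -18)
(13 + h)² + m(-30) = (13 - 18)² + 38/(-30) = (-5)² + 38*(-1/30) = 25 - 19/15 = 356/15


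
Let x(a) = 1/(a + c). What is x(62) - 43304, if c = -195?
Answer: -5759433/133 ≈ -43304.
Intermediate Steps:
x(a) = 1/(-195 + a) (x(a) = 1/(a - 195) = 1/(-195 + a))
x(62) - 43304 = 1/(-195 + 62) - 43304 = 1/(-133) - 43304 = -1/133 - 43304 = -5759433/133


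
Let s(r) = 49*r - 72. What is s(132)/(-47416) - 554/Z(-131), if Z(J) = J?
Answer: 6357647/1552874 ≈ 4.0941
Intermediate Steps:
s(r) = -72 + 49*r
s(132)/(-47416) - 554/Z(-131) = (-72 + 49*132)/(-47416) - 554/(-131) = (-72 + 6468)*(-1/47416) - 554*(-1/131) = 6396*(-1/47416) + 554/131 = -1599/11854 + 554/131 = 6357647/1552874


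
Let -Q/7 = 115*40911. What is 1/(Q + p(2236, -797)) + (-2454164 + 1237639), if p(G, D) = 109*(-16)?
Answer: -40066371310976/32935099 ≈ -1.2165e+6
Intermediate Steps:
p(G, D) = -1744
Q = -32933355 (Q = -805*40911 = -7*4704765 = -32933355)
1/(Q + p(2236, -797)) + (-2454164 + 1237639) = 1/(-32933355 - 1744) + (-2454164 + 1237639) = 1/(-32935099) - 1216525 = -1/32935099 - 1216525 = -40066371310976/32935099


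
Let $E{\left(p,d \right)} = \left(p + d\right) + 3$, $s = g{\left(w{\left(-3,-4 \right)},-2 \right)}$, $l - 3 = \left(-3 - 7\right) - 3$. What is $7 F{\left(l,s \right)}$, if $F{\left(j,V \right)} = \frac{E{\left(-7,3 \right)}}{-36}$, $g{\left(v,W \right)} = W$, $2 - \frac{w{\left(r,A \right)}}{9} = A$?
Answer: $\frac{7}{36} \approx 0.19444$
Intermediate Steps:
$w{\left(r,A \right)} = 18 - 9 A$
$l = -10$ ($l = 3 - 13 = -10$)
$s = -2$
$E{\left(p,d \right)} = 3 + d + p$ ($E{\left(p,d \right)} = \left(d + p\right) + 3 = 3 + d + p$)
$F{\left(j,V \right)} = \frac{1}{36}$ ($F{\left(j,V \right)} = \frac{3 + 3 - 7}{-36} = \left(-1\right) \left(- \frac{1}{36}\right) = \frac{1}{36}$)
$7 F{\left(l,s \right)} = 7 \cdot \frac{1}{36} = \frac{7}{36}$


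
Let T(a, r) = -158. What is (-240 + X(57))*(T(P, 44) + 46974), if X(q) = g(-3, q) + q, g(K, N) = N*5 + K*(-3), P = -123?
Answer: 5196576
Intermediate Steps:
g(K, N) = -3*K + 5*N (g(K, N) = 5*N - 3*K = -3*K + 5*N)
X(q) = 9 + 6*q (X(q) = (-3*(-3) + 5*q) + q = (9 + 5*q) + q = 9 + 6*q)
(-240 + X(57))*(T(P, 44) + 46974) = (-240 + (9 + 6*57))*(-158 + 46974) = (-240 + (9 + 342))*46816 = (-240 + 351)*46816 = 111*46816 = 5196576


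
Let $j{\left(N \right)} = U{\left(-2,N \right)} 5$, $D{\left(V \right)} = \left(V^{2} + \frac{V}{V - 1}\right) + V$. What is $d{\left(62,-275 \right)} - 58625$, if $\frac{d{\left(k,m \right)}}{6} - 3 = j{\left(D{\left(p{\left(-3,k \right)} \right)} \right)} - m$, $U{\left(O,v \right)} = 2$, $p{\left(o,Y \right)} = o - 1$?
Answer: $-56897$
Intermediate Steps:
$p{\left(o,Y \right)} = -1 + o$
$D{\left(V \right)} = V + V^{2} + \frac{V}{-1 + V}$ ($D{\left(V \right)} = \left(V^{2} + \frac{V}{-1 + V}\right) + V = V + V^{2} + \frac{V}{-1 + V}$)
$j{\left(N \right)} = 10$ ($j{\left(N \right)} = 2 \cdot 5 = 10$)
$d{\left(k,m \right)} = 78 - 6 m$ ($d{\left(k,m \right)} = 18 + 6 \left(10 - m\right) = 18 - \left(-60 + 6 m\right) = 78 - 6 m$)
$d{\left(62,-275 \right)} - 58625 = \left(78 - -1650\right) - 58625 = \left(78 + 1650\right) - 58625 = 1728 - 58625 = -56897$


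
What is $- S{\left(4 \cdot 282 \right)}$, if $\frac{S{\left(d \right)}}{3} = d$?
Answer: $-3384$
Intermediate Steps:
$S{\left(d \right)} = 3 d$
$- S{\left(4 \cdot 282 \right)} = - 3 \cdot 4 \cdot 282 = - 3 \cdot 1128 = \left(-1\right) 3384 = -3384$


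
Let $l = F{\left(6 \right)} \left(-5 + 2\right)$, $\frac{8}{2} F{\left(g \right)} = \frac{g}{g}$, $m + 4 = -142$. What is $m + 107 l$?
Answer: $- \frac{905}{4} \approx -226.25$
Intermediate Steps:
$m = -146$ ($m = -4 - 142 = -146$)
$F{\left(g \right)} = \frac{1}{4}$ ($F{\left(g \right)} = \frac{g \frac{1}{g}}{4} = \frac{1}{4} \cdot 1 = \frac{1}{4}$)
$l = - \frac{3}{4}$ ($l = \frac{-5 + 2}{4} = \frac{1}{4} \left(-3\right) = - \frac{3}{4} \approx -0.75$)
$m + 107 l = -146 + 107 \left(- \frac{3}{4}\right) = -146 - \frac{321}{4} = - \frac{905}{4}$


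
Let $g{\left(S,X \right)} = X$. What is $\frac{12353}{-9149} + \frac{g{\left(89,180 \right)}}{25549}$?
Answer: $- \frac{313959977}{233747801} \approx -1.3432$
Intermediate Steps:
$\frac{12353}{-9149} + \frac{g{\left(89,180 \right)}}{25549} = \frac{12353}{-9149} + \frac{180}{25549} = 12353 \left(- \frac{1}{9149}\right) + 180 \cdot \frac{1}{25549} = - \frac{12353}{9149} + \frac{180}{25549} = - \frac{313959977}{233747801}$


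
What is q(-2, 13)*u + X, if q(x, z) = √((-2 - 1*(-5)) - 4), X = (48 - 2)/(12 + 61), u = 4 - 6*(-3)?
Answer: 46/73 + 22*I ≈ 0.63014 + 22.0*I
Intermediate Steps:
u = 22 (u = 4 + 18 = 22)
X = 46/73 ≈ 0.63014
q(x, z) = I (q(x, z) = √((-2 + 5) - 4) = √(3 - 4) = √(-1) = I)
q(-2, 13)*u + X = I*22 + 46/73 = 22*I + 46/73 = 46/73 + 22*I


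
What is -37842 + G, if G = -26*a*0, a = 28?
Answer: -37842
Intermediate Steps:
G = 0 (G = -26*28*0 = -728*0 = 0)
-37842 + G = -37842 + 0 = -37842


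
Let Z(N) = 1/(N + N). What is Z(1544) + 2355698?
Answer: 7274395425/3088 ≈ 2.3557e+6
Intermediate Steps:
Z(N) = 1/(2*N)
Z(1544) + 2355698 = (½)/1544 + 2355698 = (½)*(1/1544) + 2355698 = 1/3088 + 2355698 = 7274395425/3088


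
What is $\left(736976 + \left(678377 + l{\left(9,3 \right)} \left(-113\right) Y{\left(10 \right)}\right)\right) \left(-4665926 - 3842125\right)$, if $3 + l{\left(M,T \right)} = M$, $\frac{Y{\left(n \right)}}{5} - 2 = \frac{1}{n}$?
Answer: $-11981326691934$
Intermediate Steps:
$Y{\left(n \right)} = 10 + \frac{5}{n}$
$l{\left(M,T \right)} = -3 + M$
$\left(736976 + \left(678377 + l{\left(9,3 \right)} \left(-113\right) Y{\left(10 \right)}\right)\right) \left(-4665926 - 3842125\right) = \left(736976 + \left(678377 + \left(-3 + 9\right) \left(-113\right) \left(10 + \frac{5}{10}\right)\right)\right) \left(-4665926 - 3842125\right) = \left(736976 + \left(678377 + 6 \left(-113\right) \left(10 + 5 \cdot \frac{1}{10}\right)\right)\right) \left(-8508051\right) = \left(736976 + \left(678377 - 678 \left(10 + \frac{1}{2}\right)\right)\right) \left(-8508051\right) = \left(736976 + \left(678377 - 7119\right)\right) \left(-8508051\right) = \left(736976 + 671258\right) \left(-8508051\right) = 1408234 \left(-8508051\right) = -11981326691934$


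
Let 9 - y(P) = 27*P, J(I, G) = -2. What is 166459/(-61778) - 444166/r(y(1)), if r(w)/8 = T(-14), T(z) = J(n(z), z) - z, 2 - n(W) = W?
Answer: -6863916803/1482672 ≈ -4629.4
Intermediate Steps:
n(W) = 2 - W
y(P) = 9 - 27*P
T(z) = -2 - z
r(w) = 96 (r(w) = 8*(-2 - 1*(-14)) = 8*(-2 + 14) = 8*12 = 96)
166459/(-61778) - 444166/r(y(1)) = 166459/(-61778) - 444166/96 = 166459*(-1/61778) - 444166*1/96 = -166459/61778 - 222083/48 = -6863916803/1482672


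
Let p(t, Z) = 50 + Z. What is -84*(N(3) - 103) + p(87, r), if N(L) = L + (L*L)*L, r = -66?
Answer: 6116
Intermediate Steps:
N(L) = L + L³ (N(L) = L + L²*L = L + L³)
-84*(N(3) - 103) + p(87, r) = -84*((3 + 3³) - 103) + (50 - 66) = -84*((3 + 27) - 103) - 16 = -84*(30 - 103) - 16 = -84*(-73) - 16 = 6132 - 16 = 6116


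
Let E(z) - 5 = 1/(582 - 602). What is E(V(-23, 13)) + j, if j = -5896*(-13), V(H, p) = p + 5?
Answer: 1533059/20 ≈ 76653.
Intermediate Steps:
V(H, p) = 5 + p
j = 76648
E(z) = 99/20 (E(z) = 5 + 1/(582 - 602) = 5 + 1/(-20) = 5 - 1/20 = 99/20)
E(V(-23, 13)) + j = 99/20 + 76648 = 1533059/20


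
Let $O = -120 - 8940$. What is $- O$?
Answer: $9060$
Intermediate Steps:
$O = -9060$ ($O = -120 - 8940 = -9060$)
$- O = \left(-1\right) \left(-9060\right) = 9060$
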